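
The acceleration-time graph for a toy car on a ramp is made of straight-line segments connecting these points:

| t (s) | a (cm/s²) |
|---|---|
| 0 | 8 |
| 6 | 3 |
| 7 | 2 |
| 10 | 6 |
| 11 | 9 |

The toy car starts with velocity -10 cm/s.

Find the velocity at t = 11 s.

45 cm/s

Δv equals the area under the a-t graph; then v = v₀ + Δv.
0–6 s: ½(8 + 3)(6) = 33 cm/s
6–7 s: ½(3 + 2)(1) = 2.5 cm/s
7–10 s: ½(2 + 6)(3) = 12 cm/s
10–11 s: ½(6 + 9)(1) = 7.5 cm/s
Δv = 55 cm/s, so v(11) = -10 + (55) = 45 cm/s.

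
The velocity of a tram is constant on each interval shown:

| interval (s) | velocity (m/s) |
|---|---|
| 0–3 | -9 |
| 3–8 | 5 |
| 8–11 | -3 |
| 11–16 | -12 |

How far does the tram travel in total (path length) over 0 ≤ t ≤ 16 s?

Total distance travelled is ∫|v| dt — sum the magnitudes of each area piece.
0–3 s: |-9| × 3 = 27 m
3–8 s: |5| × 5 = 25 m
8–11 s: |-3| × 3 = 9 m
11–16 s: |-12| × 5 = 60 m
Total distance = 121 m

121 m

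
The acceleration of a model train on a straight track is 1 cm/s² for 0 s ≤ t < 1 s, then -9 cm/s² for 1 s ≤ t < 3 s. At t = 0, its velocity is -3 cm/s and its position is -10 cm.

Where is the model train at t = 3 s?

-34.5 cm

On each constant-a segment, Δv = aΔt and Δx = v₀Δt + ½aΔt²; chain segment to segment.
0–1 s: v starts -3 cm/s; Δx = -3·1 + ½·1·1² = -2.5 cm; v ends -2 cm/s.
1–3 s: v starts -2 cm/s; Δx = -2·2 + ½·-9·2² = -22 cm; v ends -20 cm/s.
x(3) = -10 + Σ Δx = -34.5 cm.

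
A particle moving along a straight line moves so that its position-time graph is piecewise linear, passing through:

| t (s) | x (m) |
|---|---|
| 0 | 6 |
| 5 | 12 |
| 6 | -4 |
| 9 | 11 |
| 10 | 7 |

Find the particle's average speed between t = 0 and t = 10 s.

Average speed = (total path length)/(elapsed time); on a piecewise-linear x-t graph the path length is Σ|Δx|.
0–5 s: |Δx| = |12 − 6| = 6 m
5–6 s: |Δx| = |-4 − 12| = 16 m
6–9 s: |Δx| = |11 − -4| = 15 m
9–10 s: |Δx| = |7 − 11| = 4 m
Total path = 41 m; average speed = 41/10 = 4.1 m/s.

4.1 m/s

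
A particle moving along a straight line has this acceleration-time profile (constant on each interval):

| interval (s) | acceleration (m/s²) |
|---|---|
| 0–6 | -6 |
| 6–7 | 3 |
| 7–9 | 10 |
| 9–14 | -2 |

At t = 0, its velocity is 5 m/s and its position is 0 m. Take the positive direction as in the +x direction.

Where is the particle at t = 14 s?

On each constant-a segment, Δv = aΔt and Δx = v₀Δt + ½aΔt²; chain segment to segment.
0–6 s: v starts 5 m/s; Δx = 5·6 + ½·-6·6² = -78 m; v ends -31 m/s.
6–7 s: v starts -31 m/s; Δx = -31·1 + ½·3·1² = -29.5 m; v ends -28 m/s.
7–9 s: v starts -28 m/s; Δx = -28·2 + ½·10·2² = -36 m; v ends -8 m/s.
9–14 s: v starts -8 m/s; Δx = -8·5 + ½·-2·5² = -65 m; v ends -18 m/s.
x(14) = 0 + Σ Δx = -208.5 m.

-208.5 m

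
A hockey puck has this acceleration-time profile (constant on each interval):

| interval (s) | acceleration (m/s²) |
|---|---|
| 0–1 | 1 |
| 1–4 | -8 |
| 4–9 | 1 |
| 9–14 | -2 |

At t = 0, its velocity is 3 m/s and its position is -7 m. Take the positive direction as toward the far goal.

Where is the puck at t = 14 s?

On each constant-a segment, Δv = aΔt and Δx = v₀Δt + ½aΔt²; chain segment to segment.
0–1 s: v starts 3 m/s; Δx = 3·1 + ½·1·1² = 3.5 m; v ends 4 m/s.
1–4 s: v starts 4 m/s; Δx = 4·3 + ½·-8·3² = -24 m; v ends -20 m/s.
4–9 s: v starts -20 m/s; Δx = -20·5 + ½·1·5² = -87.5 m; v ends -15 m/s.
9–14 s: v starts -15 m/s; Δx = -15·5 + ½·-2·5² = -100 m; v ends -25 m/s.
x(14) = -7 + Σ Δx = -215 m.

-215 m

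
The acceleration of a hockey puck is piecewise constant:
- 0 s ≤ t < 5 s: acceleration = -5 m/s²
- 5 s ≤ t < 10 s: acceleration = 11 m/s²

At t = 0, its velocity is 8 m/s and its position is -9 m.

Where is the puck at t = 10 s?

21 m

On each constant-a segment, Δv = aΔt and Δx = v₀Δt + ½aΔt²; chain segment to segment.
0–5 s: v starts 8 m/s; Δx = 8·5 + ½·-5·5² = -22.5 m; v ends -17 m/s.
5–10 s: v starts -17 m/s; Δx = -17·5 + ½·11·5² = 52.5 m; v ends 38 m/s.
x(10) = -9 + Σ Δx = 21 m.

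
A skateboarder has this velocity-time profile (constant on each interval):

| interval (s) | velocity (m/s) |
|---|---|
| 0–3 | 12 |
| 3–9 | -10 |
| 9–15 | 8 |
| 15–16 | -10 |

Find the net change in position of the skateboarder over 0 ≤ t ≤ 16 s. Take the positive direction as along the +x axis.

Displacement is the signed area under the v-t curve.
0–3 s: 12 × 3 = 36 m
3–9 s: -10 × 6 = -60 m
9–15 s: 8 × 6 = 48 m
15–16 s: -10 × 1 = -10 m
Net displacement = 14 m

14 m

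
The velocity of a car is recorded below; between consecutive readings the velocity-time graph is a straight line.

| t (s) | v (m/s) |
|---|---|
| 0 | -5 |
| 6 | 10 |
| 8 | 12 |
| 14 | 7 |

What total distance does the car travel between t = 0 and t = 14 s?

104 m

Distance (not displacement) is the total path length: add the absolute areas under v-t.
0–6 s: v = 0 at t = 2 s; triangle areas 5 + 20 = 25 m
6–8 s: |½(10 + 12)(2)| = 22 m
8–14 s: |½(12 + 7)(6)| = 57 m
Total distance = 104 m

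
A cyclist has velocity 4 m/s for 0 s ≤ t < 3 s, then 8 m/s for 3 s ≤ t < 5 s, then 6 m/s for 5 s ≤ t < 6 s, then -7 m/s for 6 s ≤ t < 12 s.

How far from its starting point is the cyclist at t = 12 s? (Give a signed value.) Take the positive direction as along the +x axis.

Displacement is the signed area under the v-t curve.
0–3 s: 4 × 3 = 12 m
3–5 s: 8 × 2 = 16 m
5–6 s: 6 × 1 = 6 m
6–12 s: -7 × 6 = -42 m
Net displacement = -8 m

-8 m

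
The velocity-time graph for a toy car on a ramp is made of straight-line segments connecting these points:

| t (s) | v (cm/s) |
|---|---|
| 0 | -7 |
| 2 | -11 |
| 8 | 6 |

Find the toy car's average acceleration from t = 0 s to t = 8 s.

Average acceleration = Δv/Δt = (6 − -7)/(8 − 0) = 1.625 cm/s².

1.625 cm/s²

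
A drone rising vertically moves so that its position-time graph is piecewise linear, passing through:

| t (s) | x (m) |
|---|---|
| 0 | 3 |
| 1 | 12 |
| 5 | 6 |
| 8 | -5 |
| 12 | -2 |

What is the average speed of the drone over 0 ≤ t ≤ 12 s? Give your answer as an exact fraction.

Average speed = (total path length)/(elapsed time); on a piecewise-linear x-t graph the path length is Σ|Δx|.
0–1 s: |Δx| = |12 − 3| = 9 m
1–5 s: |Δx| = |6 − 12| = 6 m
5–8 s: |Δx| = |-5 − 6| = 11 m
8–12 s: |Δx| = |-2 − -5| = 3 m
Total path = 29 m; average speed = 29/12 = 29/12 m/s.

29/12 m/s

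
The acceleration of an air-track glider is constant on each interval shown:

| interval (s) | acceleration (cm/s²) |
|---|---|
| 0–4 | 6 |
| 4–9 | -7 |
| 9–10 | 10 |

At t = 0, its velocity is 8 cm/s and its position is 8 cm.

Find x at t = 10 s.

On each constant-a segment, Δv = aΔt and Δx = v₀Δt + ½aΔt²; chain segment to segment.
0–4 s: v starts 8 cm/s; Δx = 8·4 + ½·6·4² = 80 cm; v ends 32 cm/s.
4–9 s: v starts 32 cm/s; Δx = 32·5 + ½·-7·5² = 72.5 cm; v ends -3 cm/s.
9–10 s: v starts -3 cm/s; Δx = -3·1 + ½·10·1² = 2 cm; v ends 7 cm/s.
x(10) = 8 + Σ Δx = 162.5 cm.

162.5 cm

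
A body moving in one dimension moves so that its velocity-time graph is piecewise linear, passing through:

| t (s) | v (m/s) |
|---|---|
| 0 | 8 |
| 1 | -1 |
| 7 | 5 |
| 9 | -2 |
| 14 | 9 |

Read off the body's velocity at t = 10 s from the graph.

On 9–14 s the graph is linear from -2 to 9 m/s: v(10) = -2 + (9 − -2)·(10 − 9)/(14 − 9) = 0.2 m/s.

0.2 m/s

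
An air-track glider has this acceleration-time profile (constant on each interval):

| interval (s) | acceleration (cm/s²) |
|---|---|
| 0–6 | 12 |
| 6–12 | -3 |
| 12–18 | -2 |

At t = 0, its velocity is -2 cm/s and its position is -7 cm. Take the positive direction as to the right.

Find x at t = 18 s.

839 cm

On each constant-a segment, Δv = aΔt and Δx = v₀Δt + ½aΔt²; chain segment to segment.
0–6 s: v starts -2 cm/s; Δx = -2·6 + ½·12·6² = 204 cm; v ends 70 cm/s.
6–12 s: v starts 70 cm/s; Δx = 70·6 + ½·-3·6² = 366 cm; v ends 52 cm/s.
12–18 s: v starts 52 cm/s; Δx = 52·6 + ½·-2·6² = 276 cm; v ends 40 cm/s.
x(18) = -7 + Σ Δx = 839 cm.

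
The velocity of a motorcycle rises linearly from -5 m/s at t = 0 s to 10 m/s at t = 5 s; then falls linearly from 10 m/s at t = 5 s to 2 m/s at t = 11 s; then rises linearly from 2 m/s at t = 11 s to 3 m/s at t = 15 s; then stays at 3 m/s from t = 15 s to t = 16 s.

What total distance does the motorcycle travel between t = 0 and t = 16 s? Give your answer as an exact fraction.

419/6 m

Distance (not displacement) is the total path length: add the absolute areas under v-t.
0–5 s: v = 0 at t = 5/3 s; triangle areas 25/6 + 50/3 = 125/6 m
5–11 s: |½(10 + 2)(6)| = 36 m
11–15 s: |½(2 + 3)(4)| = 10 m
15–16 s: |3| × 1 = 3 m
Total distance = 419/6 m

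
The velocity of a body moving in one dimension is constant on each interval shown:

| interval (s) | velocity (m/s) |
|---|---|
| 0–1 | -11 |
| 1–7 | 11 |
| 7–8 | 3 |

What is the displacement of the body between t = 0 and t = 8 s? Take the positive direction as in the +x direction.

Displacement is the signed area under the v-t curve.
0–1 s: -11 × 1 = -11 m
1–7 s: 11 × 6 = 66 m
7–8 s: 3 × 1 = 3 m
Net displacement = 58 m

58 m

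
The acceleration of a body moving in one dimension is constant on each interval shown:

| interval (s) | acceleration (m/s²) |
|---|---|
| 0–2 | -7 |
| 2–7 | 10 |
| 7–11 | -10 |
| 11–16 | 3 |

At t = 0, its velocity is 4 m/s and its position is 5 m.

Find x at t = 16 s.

191.5 m

On each constant-a segment, Δv = aΔt and Δx = v₀Δt + ½aΔt²; chain segment to segment.
0–2 s: v starts 4 m/s; Δx = 4·2 + ½·-7·2² = -6 m; v ends -10 m/s.
2–7 s: v starts -10 m/s; Δx = -10·5 + ½·10·5² = 75 m; v ends 40 m/s.
7–11 s: v starts 40 m/s; Δx = 40·4 + ½·-10·4² = 80 m; v ends 0 m/s.
11–16 s: v starts 0 m/s; Δx = 0·5 + ½·3·5² = 37.5 m; v ends 15 m/s.
x(16) = 5 + Σ Δx = 191.5 m.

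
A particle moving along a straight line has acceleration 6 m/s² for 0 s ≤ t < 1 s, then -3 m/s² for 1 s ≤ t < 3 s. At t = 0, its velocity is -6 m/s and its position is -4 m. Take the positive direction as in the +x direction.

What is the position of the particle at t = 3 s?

-13 m

On each constant-a segment, Δv = aΔt and Δx = v₀Δt + ½aΔt²; chain segment to segment.
0–1 s: v starts -6 m/s; Δx = -6·1 + ½·6·1² = -3 m; v ends 0 m/s.
1–3 s: v starts 0 m/s; Δx = 0·2 + ½·-3·2² = -6 m; v ends -6 m/s.
x(3) = -4 + Σ Δx = -13 m.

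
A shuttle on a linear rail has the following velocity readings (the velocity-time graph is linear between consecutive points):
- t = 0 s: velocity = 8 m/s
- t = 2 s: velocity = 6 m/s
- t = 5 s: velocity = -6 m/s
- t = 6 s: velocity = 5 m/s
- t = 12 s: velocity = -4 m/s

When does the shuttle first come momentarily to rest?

v changes sign on 2–5 s (from 6 to -6); the graph is linear there, so v = 0 at t = 2 + (-6)·(5 − 2)/(-6 − 6) = 3.5 s.

t = 3.5 s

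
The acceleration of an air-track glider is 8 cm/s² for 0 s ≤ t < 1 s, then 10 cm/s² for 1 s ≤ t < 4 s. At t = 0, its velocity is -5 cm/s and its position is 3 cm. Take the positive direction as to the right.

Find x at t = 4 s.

56 cm

On each constant-a segment, Δv = aΔt and Δx = v₀Δt + ½aΔt²; chain segment to segment.
0–1 s: v starts -5 cm/s; Δx = -5·1 + ½·8·1² = -1 cm; v ends 3 cm/s.
1–4 s: v starts 3 cm/s; Δx = 3·3 + ½·10·3² = 54 cm; v ends 33 cm/s.
x(4) = 3 + Σ Δx = 56 cm.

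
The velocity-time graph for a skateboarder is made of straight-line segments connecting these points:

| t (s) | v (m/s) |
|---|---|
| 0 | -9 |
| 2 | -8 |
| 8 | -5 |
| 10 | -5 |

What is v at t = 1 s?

-8.5 m/s

On 0–2 s the graph is linear from -9 to -8 m/s: v(1) = -9 + (-8 − -9)·(1 − 0)/(2 − 0) = -8.5 m/s.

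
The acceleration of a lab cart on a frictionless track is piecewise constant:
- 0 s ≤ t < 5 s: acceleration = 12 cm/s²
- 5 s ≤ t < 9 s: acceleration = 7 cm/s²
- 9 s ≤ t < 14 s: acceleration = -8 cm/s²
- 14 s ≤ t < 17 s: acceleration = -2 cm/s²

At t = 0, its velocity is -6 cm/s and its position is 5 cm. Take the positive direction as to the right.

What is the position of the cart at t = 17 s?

On each constant-a segment, Δv = aΔt and Δx = v₀Δt + ½aΔt²; chain segment to segment.
0–5 s: v starts -6 cm/s; Δx = -6·5 + ½·12·5² = 120 cm; v ends 54 cm/s.
5–9 s: v starts 54 cm/s; Δx = 54·4 + ½·7·4² = 272 cm; v ends 82 cm/s.
9–14 s: v starts 82 cm/s; Δx = 82·5 + ½·-8·5² = 310 cm; v ends 42 cm/s.
14–17 s: v starts 42 cm/s; Δx = 42·3 + ½·-2·3² = 117 cm; v ends 36 cm/s.
x(17) = 5 + Σ Δx = 824 cm.

824 cm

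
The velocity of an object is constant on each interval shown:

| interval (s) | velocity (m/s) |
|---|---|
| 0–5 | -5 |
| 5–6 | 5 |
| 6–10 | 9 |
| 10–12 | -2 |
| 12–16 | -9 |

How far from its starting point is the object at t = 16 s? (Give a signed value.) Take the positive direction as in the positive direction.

Displacement is the signed area under the v-t curve.
0–5 s: -5 × 5 = -25 m
5–6 s: 5 × 1 = 5 m
6–10 s: 9 × 4 = 36 m
10–12 s: -2 × 2 = -4 m
12–16 s: -9 × 4 = -36 m
Net displacement = -24 m

-24 m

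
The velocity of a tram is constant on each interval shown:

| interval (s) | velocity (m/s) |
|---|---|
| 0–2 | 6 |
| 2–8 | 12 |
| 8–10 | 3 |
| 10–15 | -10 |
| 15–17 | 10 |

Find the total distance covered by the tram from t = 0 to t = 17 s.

160 m

Distance (not displacement) is the total path length: add the absolute areas under v-t.
0–2 s: |6| × 2 = 12 m
2–8 s: |12| × 6 = 72 m
8–10 s: |3| × 2 = 6 m
10–15 s: |-10| × 5 = 50 m
15–17 s: |10| × 2 = 20 m
Total distance = 160 m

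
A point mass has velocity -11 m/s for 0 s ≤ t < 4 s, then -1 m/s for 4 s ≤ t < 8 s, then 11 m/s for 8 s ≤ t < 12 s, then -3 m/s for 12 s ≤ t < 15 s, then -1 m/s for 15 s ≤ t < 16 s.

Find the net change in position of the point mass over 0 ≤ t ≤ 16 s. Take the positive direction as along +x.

Net displacement equals the area under the velocity-time graph (areas below the axis count negative).
0–4 s: -11 × 4 = -44 m
4–8 s: -1 × 4 = -4 m
8–12 s: 11 × 4 = 44 m
12–15 s: -3 × 3 = -9 m
15–16 s: -1 × 1 = -1 m
Net displacement = -14 m

-14 m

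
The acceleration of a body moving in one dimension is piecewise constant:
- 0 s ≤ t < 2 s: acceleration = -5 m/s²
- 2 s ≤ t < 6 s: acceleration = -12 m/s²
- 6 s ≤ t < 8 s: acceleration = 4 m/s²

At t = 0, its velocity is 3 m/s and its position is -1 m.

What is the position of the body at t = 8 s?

-231 m

On each constant-a segment, Δv = aΔt and Δx = v₀Δt + ½aΔt²; chain segment to segment.
0–2 s: v starts 3 m/s; Δx = 3·2 + ½·-5·2² = -4 m; v ends -7 m/s.
2–6 s: v starts -7 m/s; Δx = -7·4 + ½·-12·4² = -124 m; v ends -55 m/s.
6–8 s: v starts -55 m/s; Δx = -55·2 + ½·4·2² = -102 m; v ends -47 m/s.
x(8) = -1 + Σ Δx = -231 m.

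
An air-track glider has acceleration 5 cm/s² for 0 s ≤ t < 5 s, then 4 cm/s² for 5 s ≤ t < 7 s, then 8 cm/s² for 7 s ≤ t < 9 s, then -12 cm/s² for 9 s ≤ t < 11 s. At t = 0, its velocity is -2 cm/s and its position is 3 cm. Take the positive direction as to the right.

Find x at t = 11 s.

On each constant-a segment, Δv = aΔt and Δx = v₀Δt + ½aΔt²; chain segment to segment.
0–5 s: v starts -2 cm/s; Δx = -2·5 + ½·5·5² = 52.5 cm; v ends 23 cm/s.
5–7 s: v starts 23 cm/s; Δx = 23·2 + ½·4·2² = 54 cm; v ends 31 cm/s.
7–9 s: v starts 31 cm/s; Δx = 31·2 + ½·8·2² = 78 cm; v ends 47 cm/s.
9–11 s: v starts 47 cm/s; Δx = 47·2 + ½·-12·2² = 70 cm; v ends 23 cm/s.
x(11) = 3 + Σ Δx = 257.5 cm.

257.5 cm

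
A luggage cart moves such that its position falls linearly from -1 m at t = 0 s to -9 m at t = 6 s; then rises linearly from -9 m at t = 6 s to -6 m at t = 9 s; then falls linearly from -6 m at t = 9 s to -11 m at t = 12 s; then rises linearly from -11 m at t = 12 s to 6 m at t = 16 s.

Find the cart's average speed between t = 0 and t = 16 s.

2.0625 m/s

Average speed = (total path length)/(elapsed time); on a piecewise-linear x-t graph the path length is Σ|Δx|.
0–6 s: |Δx| = |-9 − -1| = 8 m
6–9 s: |Δx| = |-6 − -9| = 3 m
9–12 s: |Δx| = |-11 − -6| = 5 m
12–16 s: |Δx| = |6 − -11| = 17 m
Total path = 33 m; average speed = 33/16 = 2.0625 m/s.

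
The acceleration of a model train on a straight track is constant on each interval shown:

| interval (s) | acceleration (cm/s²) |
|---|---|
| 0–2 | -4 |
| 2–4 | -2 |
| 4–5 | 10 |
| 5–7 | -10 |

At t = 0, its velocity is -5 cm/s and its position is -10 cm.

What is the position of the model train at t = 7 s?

-104 cm

On each constant-a segment, Δv = aΔt and Δx = v₀Δt + ½aΔt²; chain segment to segment.
0–2 s: v starts -5 cm/s; Δx = -5·2 + ½·-4·2² = -18 cm; v ends -13 cm/s.
2–4 s: v starts -13 cm/s; Δx = -13·2 + ½·-2·2² = -30 cm; v ends -17 cm/s.
4–5 s: v starts -17 cm/s; Δx = -17·1 + ½·10·1² = -12 cm; v ends -7 cm/s.
5–7 s: v starts -7 cm/s; Δx = -7·2 + ½·-10·2² = -34 cm; v ends -27 cm/s.
x(7) = -10 + Σ Δx = -104 cm.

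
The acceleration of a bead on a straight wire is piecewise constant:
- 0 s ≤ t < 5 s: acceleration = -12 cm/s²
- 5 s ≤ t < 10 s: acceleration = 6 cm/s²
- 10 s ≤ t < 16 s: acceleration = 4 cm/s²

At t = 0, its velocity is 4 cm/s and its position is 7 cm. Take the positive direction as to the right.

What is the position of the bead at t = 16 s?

On each constant-a segment, Δv = aΔt and Δx = v₀Δt + ½aΔt²; chain segment to segment.
0–5 s: v starts 4 cm/s; Δx = 4·5 + ½·-12·5² = -130 cm; v ends -56 cm/s.
5–10 s: v starts -56 cm/s; Δx = -56·5 + ½·6·5² = -205 cm; v ends -26 cm/s.
10–16 s: v starts -26 cm/s; Δx = -26·6 + ½·4·6² = -84 cm; v ends -2 cm/s.
x(16) = 7 + Σ Δx = -412 cm.

-412 cm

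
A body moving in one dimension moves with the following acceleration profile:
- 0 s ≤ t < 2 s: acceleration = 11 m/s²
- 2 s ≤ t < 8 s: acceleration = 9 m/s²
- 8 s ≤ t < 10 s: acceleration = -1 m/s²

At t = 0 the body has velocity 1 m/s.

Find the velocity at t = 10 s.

Δv equals the area under the a-t graph; then v = v₀ + Δv.
0–2 s: 11 × 2 = 22 m/s
2–8 s: 9 × 6 = 54 m/s
8–10 s: -1 × 2 = -2 m/s
Δv = 74 m/s, so v(10) = 1 + (74) = 75 m/s.

75 m/s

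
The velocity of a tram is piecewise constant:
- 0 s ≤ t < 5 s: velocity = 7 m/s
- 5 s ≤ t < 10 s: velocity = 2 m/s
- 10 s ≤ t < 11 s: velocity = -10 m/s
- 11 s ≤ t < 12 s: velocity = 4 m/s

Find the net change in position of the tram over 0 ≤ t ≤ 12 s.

39 m

Net displacement equals the area under the velocity-time graph (areas below the axis count negative).
0–5 s: 7 × 5 = 35 m
5–10 s: 2 × 5 = 10 m
10–11 s: -10 × 1 = -10 m
11–12 s: 4 × 1 = 4 m
Net displacement = 39 m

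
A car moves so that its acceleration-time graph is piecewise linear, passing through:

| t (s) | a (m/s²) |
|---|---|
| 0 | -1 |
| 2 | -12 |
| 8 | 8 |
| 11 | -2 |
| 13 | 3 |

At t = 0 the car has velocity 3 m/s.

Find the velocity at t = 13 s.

-12 m/s

Δv equals the area under the a-t graph; then v = v₀ + Δv.
0–2 s: ½(-1 + -12)(2) = -13 m/s
2–8 s: ½(-12 + 8)(6) = -12 m/s
8–11 s: ½(8 + -2)(3) = 9 m/s
11–13 s: ½(-2 + 3)(2) = 1 m/s
Δv = -15 m/s, so v(13) = 3 + (-15) = -12 m/s.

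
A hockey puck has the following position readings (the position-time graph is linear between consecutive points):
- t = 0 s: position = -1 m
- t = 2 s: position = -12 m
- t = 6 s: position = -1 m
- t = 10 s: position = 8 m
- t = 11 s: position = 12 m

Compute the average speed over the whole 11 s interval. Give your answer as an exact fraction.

Average speed = (total path length)/(elapsed time); on a piecewise-linear x-t graph the path length is Σ|Δx|.
0–2 s: |Δx| = |-12 − -1| = 11 m
2–6 s: |Δx| = |-1 − -12| = 11 m
6–10 s: |Δx| = |8 − -1| = 9 m
10–11 s: |Δx| = |12 − 8| = 4 m
Total path = 35 m; average speed = 35/11 = 35/11 m/s.

35/11 m/s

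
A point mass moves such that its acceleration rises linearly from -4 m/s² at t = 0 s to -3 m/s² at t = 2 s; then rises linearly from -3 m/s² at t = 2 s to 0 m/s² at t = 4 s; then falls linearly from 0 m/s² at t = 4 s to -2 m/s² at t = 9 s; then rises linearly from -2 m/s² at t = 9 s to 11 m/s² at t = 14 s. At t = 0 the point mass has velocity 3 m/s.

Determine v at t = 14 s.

10.5 m/s

Δv equals the area under the a-t graph; then v = v₀ + Δv.
0–2 s: ½(-4 + -3)(2) = -7 m/s
2–4 s: ½(-3 + 0)(2) = -3 m/s
4–9 s: ½(0 + -2)(5) = -5 m/s
9–14 s: ½(-2 + 11)(5) = 22.5 m/s
Δv = 7.5 m/s, so v(14) = 3 + (7.5) = 10.5 m/s.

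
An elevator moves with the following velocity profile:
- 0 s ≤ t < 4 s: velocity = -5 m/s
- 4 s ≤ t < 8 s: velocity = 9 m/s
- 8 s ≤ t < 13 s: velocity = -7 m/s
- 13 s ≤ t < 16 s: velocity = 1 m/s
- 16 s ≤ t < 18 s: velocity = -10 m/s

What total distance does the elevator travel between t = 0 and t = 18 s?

114 m

Total distance travelled is ∫|v| dt — sum the magnitudes of each area piece.
0–4 s: |-5| × 4 = 20 m
4–8 s: |9| × 4 = 36 m
8–13 s: |-7| × 5 = 35 m
13–16 s: |1| × 3 = 3 m
16–18 s: |-10| × 2 = 20 m
Total distance = 114 m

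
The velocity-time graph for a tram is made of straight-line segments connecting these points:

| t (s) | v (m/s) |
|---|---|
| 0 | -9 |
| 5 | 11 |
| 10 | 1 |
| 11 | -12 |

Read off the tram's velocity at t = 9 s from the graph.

On 5–10 s the graph is linear from 11 to 1 m/s: v(9) = 11 + (1 − 11)·(9 − 5)/(10 − 5) = 3 m/s.

3 m/s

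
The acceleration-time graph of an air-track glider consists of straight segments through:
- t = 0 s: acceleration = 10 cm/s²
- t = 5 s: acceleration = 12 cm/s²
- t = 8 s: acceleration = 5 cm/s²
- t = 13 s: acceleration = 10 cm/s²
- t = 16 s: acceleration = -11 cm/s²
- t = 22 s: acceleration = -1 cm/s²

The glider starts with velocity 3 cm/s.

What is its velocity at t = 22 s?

83.5 cm/s

Δv equals the area under the a-t graph; then v = v₀ + Δv.
0–5 s: ½(10 + 12)(5) = 55 cm/s
5–8 s: ½(12 + 5)(3) = 25.5 cm/s
8–13 s: ½(5 + 10)(5) = 37.5 cm/s
13–16 s: ½(10 + -11)(3) = -1.5 cm/s
16–22 s: ½(-11 + -1)(6) = -36 cm/s
Δv = 80.5 cm/s, so v(22) = 3 + (80.5) = 83.5 cm/s.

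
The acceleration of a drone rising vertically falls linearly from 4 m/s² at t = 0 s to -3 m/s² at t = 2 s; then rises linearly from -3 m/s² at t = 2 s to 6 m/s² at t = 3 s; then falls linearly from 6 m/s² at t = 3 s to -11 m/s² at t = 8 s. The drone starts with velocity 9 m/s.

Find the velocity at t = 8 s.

-1 m/s

Δv equals the area under the a-t graph; then v = v₀ + Δv.
0–2 s: ½(4 + -3)(2) = 1 m/s
2–3 s: ½(-3 + 6)(1) = 1.5 m/s
3–8 s: ½(6 + -11)(5) = -12.5 m/s
Δv = -10 m/s, so v(8) = 9 + (-10) = -1 m/s.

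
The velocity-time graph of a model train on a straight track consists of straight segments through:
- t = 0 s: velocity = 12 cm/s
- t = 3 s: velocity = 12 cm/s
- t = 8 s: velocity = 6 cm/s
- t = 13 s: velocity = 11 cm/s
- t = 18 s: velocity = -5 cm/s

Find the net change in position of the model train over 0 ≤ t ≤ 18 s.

Displacement is the signed area under the v-t curve.
0–3 s: 12 × 3 = 36 cm
3–8 s: ½(12 + 6)(5) = 45 cm
8–13 s: ½(6 + 11)(5) = 42.5 cm
13–18 s: ½(11 + -5)(5) = 15 cm
Net displacement = 138.5 cm

138.5 cm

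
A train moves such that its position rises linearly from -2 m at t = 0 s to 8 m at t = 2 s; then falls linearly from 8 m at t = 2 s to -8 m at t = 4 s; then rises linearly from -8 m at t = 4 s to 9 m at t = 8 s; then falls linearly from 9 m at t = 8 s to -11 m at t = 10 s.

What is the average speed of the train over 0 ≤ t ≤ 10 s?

6.3 m/s

Average speed = (total path length)/(elapsed time); on a piecewise-linear x-t graph the path length is Σ|Δx|.
0–2 s: |Δx| = |8 − -2| = 10 m
2–4 s: |Δx| = |-8 − 8| = 16 m
4–8 s: |Δx| = |9 − -8| = 17 m
8–10 s: |Δx| = |-11 − 9| = 20 m
Total path = 63 m; average speed = 63/10 = 6.3 m/s.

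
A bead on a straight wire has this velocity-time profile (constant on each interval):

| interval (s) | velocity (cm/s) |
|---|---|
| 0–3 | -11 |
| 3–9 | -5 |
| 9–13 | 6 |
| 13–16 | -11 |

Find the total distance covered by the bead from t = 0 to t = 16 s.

Total distance travelled is ∫|v| dt — sum the magnitudes of each area piece.
0–3 s: |-11| × 3 = 33 cm
3–9 s: |-5| × 6 = 30 cm
9–13 s: |6| × 4 = 24 cm
13–16 s: |-11| × 3 = 33 cm
Total distance = 120 cm

120 cm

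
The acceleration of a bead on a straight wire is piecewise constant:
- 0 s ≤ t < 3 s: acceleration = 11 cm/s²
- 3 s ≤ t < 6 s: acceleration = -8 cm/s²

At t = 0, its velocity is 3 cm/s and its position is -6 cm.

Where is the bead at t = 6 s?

On each constant-a segment, Δv = aΔt and Δx = v₀Δt + ½aΔt²; chain segment to segment.
0–3 s: v starts 3 cm/s; Δx = 3·3 + ½·11·3² = 58.5 cm; v ends 36 cm/s.
3–6 s: v starts 36 cm/s; Δx = 36·3 + ½·-8·3² = 72 cm; v ends 12 cm/s.
x(6) = -6 + Σ Δx = 124.5 cm.

124.5 cm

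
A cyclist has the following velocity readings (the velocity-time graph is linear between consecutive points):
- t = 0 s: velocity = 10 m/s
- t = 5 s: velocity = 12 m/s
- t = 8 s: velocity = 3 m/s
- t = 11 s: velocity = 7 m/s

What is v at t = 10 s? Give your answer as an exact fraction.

17/3 m/s

On 8–11 s the graph is linear from 3 to 7 m/s: v(10) = 3 + (7 − 3)·(10 − 8)/(11 − 8) = 17/3 m/s.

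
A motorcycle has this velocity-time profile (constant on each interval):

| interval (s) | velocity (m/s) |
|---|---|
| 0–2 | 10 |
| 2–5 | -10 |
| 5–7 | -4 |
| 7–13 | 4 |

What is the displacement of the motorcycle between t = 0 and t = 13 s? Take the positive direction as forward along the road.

Displacement is the signed area under the v-t curve.
0–2 s: 10 × 2 = 20 m
2–5 s: -10 × 3 = -30 m
5–7 s: -4 × 2 = -8 m
7–13 s: 4 × 6 = 24 m
Net displacement = 6 m

6 m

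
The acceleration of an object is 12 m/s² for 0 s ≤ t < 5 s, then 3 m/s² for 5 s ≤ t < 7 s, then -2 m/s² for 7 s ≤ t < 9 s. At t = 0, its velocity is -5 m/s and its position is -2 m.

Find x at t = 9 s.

On each constant-a segment, Δv = aΔt and Δx = v₀Δt + ½aΔt²; chain segment to segment.
0–5 s: v starts -5 m/s; Δx = -5·5 + ½·12·5² = 125 m; v ends 55 m/s.
5–7 s: v starts 55 m/s; Δx = 55·2 + ½·3·2² = 116 m; v ends 61 m/s.
7–9 s: v starts 61 m/s; Δx = 61·2 + ½·-2·2² = 118 m; v ends 57 m/s.
x(9) = -2 + Σ Δx = 357 m.

357 m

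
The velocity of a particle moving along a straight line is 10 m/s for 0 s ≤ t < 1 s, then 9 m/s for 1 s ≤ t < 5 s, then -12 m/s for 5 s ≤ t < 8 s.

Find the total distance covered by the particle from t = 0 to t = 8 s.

82 m

Total distance travelled is ∫|v| dt — sum the magnitudes of each area piece.
0–1 s: |10| × 1 = 10 m
1–5 s: |9| × 4 = 36 m
5–8 s: |-12| × 3 = 36 m
Total distance = 82 m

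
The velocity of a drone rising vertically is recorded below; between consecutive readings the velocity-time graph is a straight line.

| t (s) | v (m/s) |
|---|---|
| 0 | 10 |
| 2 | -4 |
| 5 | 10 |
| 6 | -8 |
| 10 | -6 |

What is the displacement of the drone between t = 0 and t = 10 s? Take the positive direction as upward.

-12 m

Net displacement equals the area under the velocity-time graph (areas below the axis count negative).
0–2 s: ½(10 + -4)(2) = 6 m
2–5 s: ½(-4 + 10)(3) = 9 m
5–6 s: ½(10 + -8)(1) = 1 m
6–10 s: ½(-8 + -6)(4) = -28 m
Net displacement = -12 m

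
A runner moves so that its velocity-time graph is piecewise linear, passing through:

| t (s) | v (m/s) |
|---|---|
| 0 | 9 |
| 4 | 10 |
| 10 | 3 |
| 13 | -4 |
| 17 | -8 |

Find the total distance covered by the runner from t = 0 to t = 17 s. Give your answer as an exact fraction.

Distance (not displacement) is the total path length: add the absolute areas under v-t.
0–4 s: |½(9 + 10)(4)| = 38 m
4–10 s: |½(10 + 3)(6)| = 39 m
10–13 s: v = 0 at t = 79/7 s; triangle areas 27/14 + 24/7 = 75/14 m
13–17 s: |½(-4 + -8)(4)| = 24 m
Total distance = 1489/14 m

1489/14 m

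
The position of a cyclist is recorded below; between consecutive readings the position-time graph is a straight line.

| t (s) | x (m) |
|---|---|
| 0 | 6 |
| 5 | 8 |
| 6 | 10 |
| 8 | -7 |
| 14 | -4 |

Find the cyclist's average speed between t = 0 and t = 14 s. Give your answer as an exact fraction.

Average speed = (total path length)/(elapsed time); on a piecewise-linear x-t graph the path length is Σ|Δx|.
0–5 s: |Δx| = |8 − 6| = 2 m
5–6 s: |Δx| = |10 − 8| = 2 m
6–8 s: |Δx| = |-7 − 10| = 17 m
8–14 s: |Δx| = |-4 − -7| = 3 m
Total path = 24 m; average speed = 24/14 = 12/7 m/s.

12/7 m/s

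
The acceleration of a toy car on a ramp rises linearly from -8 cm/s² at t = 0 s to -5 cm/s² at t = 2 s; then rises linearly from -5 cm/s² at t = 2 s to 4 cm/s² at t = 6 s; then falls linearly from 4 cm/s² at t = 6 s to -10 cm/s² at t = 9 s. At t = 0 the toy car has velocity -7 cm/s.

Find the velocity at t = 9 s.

Δv equals the area under the a-t graph; then v = v₀ + Δv.
0–2 s: ½(-8 + -5)(2) = -13 cm/s
2–6 s: ½(-5 + 4)(4) = -2 cm/s
6–9 s: ½(4 + -10)(3) = -9 cm/s
Δv = -24 cm/s, so v(9) = -7 + (-24) = -31 cm/s.

-31 cm/s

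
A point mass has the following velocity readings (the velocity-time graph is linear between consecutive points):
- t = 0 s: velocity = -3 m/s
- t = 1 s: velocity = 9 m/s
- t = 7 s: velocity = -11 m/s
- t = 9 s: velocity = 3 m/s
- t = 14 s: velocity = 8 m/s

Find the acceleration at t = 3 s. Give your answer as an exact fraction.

-10/3 m/s²

Acceleration is the slope of the v-t graph on 1–7 s: (-11 − 9)/(7 − 1) = -10/3 m/s².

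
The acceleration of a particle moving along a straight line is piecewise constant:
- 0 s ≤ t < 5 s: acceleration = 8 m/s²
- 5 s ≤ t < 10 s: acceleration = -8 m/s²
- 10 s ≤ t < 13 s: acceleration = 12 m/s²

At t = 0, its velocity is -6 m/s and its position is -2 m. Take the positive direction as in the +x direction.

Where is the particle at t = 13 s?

On each constant-a segment, Δv = aΔt and Δx = v₀Δt + ½aΔt²; chain segment to segment.
0–5 s: v starts -6 m/s; Δx = -6·5 + ½·8·5² = 70 m; v ends 34 m/s.
5–10 s: v starts 34 m/s; Δx = 34·5 + ½·-8·5² = 70 m; v ends -6 m/s.
10–13 s: v starts -6 m/s; Δx = -6·3 + ½·12·3² = 36 m; v ends 30 m/s.
x(13) = -2 + Σ Δx = 174 m.

174 m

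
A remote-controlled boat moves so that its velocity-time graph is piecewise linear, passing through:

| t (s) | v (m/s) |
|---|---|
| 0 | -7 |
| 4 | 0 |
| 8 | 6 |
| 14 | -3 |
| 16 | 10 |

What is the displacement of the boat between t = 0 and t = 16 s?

Net displacement equals the area under the velocity-time graph (areas below the axis count negative).
0–4 s: ½(-7 + 0)(4) = -14 m
4–8 s: ½(0 + 6)(4) = 12 m
8–14 s: ½(6 + -3)(6) = 9 m
14–16 s: ½(-3 + 10)(2) = 7 m
Net displacement = 14 m

14 m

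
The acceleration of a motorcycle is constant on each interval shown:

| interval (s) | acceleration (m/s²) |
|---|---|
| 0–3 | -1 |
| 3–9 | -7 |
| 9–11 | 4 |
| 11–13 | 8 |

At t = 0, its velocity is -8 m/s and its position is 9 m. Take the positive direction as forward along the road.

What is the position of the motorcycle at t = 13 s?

-383.5 m

On each constant-a segment, Δv = aΔt and Δx = v₀Δt + ½aΔt²; chain segment to segment.
0–3 s: v starts -8 m/s; Δx = -8·3 + ½·-1·3² = -28.5 m; v ends -11 m/s.
3–9 s: v starts -11 m/s; Δx = -11·6 + ½·-7·6² = -192 m; v ends -53 m/s.
9–11 s: v starts -53 m/s; Δx = -53·2 + ½·4·2² = -98 m; v ends -45 m/s.
11–13 s: v starts -45 m/s; Δx = -45·2 + ½·8·2² = -74 m; v ends -29 m/s.
x(13) = 9 + Σ Δx = -383.5 m.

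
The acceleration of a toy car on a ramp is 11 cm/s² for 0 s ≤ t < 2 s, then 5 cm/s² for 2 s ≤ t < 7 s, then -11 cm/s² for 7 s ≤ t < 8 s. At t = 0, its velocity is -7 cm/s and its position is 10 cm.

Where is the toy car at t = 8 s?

190 cm

On each constant-a segment, Δv = aΔt and Δx = v₀Δt + ½aΔt²; chain segment to segment.
0–2 s: v starts -7 cm/s; Δx = -7·2 + ½·11·2² = 8 cm; v ends 15 cm/s.
2–7 s: v starts 15 cm/s; Δx = 15·5 + ½·5·5² = 137.5 cm; v ends 40 cm/s.
7–8 s: v starts 40 cm/s; Δx = 40·1 + ½·-11·1² = 34.5 cm; v ends 29 cm/s.
x(8) = 10 + Σ Δx = 190 cm.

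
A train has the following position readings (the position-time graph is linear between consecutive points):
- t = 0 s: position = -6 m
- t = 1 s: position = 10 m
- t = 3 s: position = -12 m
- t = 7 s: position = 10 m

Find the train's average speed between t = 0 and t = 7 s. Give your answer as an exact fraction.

Average speed = (total path length)/(elapsed time); on a piecewise-linear x-t graph the path length is Σ|Δx|.
0–1 s: |Δx| = |10 − -6| = 16 m
1–3 s: |Δx| = |-12 − 10| = 22 m
3–7 s: |Δx| = |10 − -12| = 22 m
Total path = 60 m; average speed = 60/7 = 60/7 m/s.

60/7 m/s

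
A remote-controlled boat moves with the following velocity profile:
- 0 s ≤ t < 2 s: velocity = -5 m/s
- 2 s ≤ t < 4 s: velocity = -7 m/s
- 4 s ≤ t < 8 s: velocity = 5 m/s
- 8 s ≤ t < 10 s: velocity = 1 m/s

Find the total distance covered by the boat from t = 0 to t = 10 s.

46 m

Distance (not displacement) is the total path length: add the absolute areas under v-t.
0–2 s: |-5| × 2 = 10 m
2–4 s: |-7| × 2 = 14 m
4–8 s: |5| × 4 = 20 m
8–10 s: |1| × 2 = 2 m
Total distance = 46 m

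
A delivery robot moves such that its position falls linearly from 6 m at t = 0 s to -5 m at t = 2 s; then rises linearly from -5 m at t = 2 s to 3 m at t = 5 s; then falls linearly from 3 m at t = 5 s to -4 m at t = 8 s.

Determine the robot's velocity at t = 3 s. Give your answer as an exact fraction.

8/3 m/s

Velocity is the slope of the x-t graph on 2–5 s: (3 − -5)/(5 − 2) = 8/3 m/s.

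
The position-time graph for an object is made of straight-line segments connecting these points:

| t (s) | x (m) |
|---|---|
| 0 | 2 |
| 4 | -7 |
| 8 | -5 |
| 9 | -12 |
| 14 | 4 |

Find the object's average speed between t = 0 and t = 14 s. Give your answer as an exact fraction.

Average speed = (total path length)/(elapsed time); on a piecewise-linear x-t graph the path length is Σ|Δx|.
0–4 s: |Δx| = |-7 − 2| = 9 m
4–8 s: |Δx| = |-5 − -7| = 2 m
8–9 s: |Δx| = |-12 − -5| = 7 m
9–14 s: |Δx| = |4 − -12| = 16 m
Total path = 34 m; average speed = 34/14 = 17/7 m/s.

17/7 m/s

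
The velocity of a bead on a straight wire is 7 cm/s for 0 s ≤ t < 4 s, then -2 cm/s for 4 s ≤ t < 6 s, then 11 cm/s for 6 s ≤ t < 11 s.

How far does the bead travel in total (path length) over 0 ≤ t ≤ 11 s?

Total distance travelled is ∫|v| dt — sum the magnitudes of each area piece.
0–4 s: |7| × 4 = 28 cm
4–6 s: |-2| × 2 = 4 cm
6–11 s: |11| × 5 = 55 cm
Total distance = 87 cm

87 cm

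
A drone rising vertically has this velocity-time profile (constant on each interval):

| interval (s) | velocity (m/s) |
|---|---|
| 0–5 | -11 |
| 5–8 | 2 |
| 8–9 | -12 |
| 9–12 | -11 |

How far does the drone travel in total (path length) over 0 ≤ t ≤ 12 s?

Distance (not displacement) is the total path length: add the absolute areas under v-t.
0–5 s: |-11| × 5 = 55 m
5–8 s: |2| × 3 = 6 m
8–9 s: |-12| × 1 = 12 m
9–12 s: |-11| × 3 = 33 m
Total distance = 106 m

106 m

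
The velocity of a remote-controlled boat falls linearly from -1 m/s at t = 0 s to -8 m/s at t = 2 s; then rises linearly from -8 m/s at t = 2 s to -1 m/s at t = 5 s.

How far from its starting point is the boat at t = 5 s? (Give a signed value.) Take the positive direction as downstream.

Net displacement equals the area under the velocity-time graph (areas below the axis count negative).
0–2 s: ½(-1 + -8)(2) = -9 m
2–5 s: ½(-8 + -1)(3) = -13.5 m
Net displacement = -22.5 m

-22.5 m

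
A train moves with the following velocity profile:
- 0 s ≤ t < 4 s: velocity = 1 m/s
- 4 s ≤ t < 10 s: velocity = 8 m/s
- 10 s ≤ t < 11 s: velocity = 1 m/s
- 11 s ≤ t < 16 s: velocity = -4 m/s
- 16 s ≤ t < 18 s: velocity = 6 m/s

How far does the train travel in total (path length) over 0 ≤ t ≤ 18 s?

85 m

Distance (not displacement) is the total path length: add the absolute areas under v-t.
0–4 s: |1| × 4 = 4 m
4–10 s: |8| × 6 = 48 m
10–11 s: |1| × 1 = 1 m
11–16 s: |-4| × 5 = 20 m
16–18 s: |6| × 2 = 12 m
Total distance = 85 m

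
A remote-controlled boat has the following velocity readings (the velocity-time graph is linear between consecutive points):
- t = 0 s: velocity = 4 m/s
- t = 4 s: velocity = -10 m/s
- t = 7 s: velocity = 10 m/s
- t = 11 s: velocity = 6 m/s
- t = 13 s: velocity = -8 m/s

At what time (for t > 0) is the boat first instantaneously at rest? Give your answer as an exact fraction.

t = 8/7 s

v changes sign on 0–4 s (from 4 to -10); the graph is linear there, so v = 0 at t = 0 + (-4)·(4 − 0)/(-10 − 4) = 8/7 s.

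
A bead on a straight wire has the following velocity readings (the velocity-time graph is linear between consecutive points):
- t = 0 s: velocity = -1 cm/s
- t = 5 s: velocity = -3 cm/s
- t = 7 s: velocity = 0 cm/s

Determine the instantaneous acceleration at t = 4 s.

-0.4 cm/s²

Acceleration is the slope of the v-t graph on 0–5 s: (-3 − -1)/(5 − 0) = -0.4 cm/s².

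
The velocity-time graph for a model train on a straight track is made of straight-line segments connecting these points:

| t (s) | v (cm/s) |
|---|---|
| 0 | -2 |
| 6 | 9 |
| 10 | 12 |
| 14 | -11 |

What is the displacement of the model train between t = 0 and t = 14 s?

Displacement is the signed area under the v-t curve.
0–6 s: ½(-2 + 9)(6) = 21 cm
6–10 s: ½(9 + 12)(4) = 42 cm
10–14 s: ½(12 + -11)(4) = 2 cm
Net displacement = 65 cm

65 cm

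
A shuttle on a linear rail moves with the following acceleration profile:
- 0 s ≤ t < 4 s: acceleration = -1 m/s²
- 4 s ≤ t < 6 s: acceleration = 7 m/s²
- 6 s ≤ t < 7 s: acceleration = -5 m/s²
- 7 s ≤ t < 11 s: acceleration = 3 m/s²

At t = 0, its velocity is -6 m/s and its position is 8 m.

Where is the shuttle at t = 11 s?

-8.5 m

On each constant-a segment, Δv = aΔt and Δx = v₀Δt + ½aΔt²; chain segment to segment.
0–4 s: v starts -6 m/s; Δx = -6·4 + ½·-1·4² = -32 m; v ends -10 m/s.
4–6 s: v starts -10 m/s; Δx = -10·2 + ½·7·2² = -6 m; v ends 4 m/s.
6–7 s: v starts 4 m/s; Δx = 4·1 + ½·-5·1² = 1.5 m; v ends -1 m/s.
7–11 s: v starts -1 m/s; Δx = -1·4 + ½·3·4² = 20 m; v ends 11 m/s.
x(11) = 8 + Σ Δx = -8.5 m.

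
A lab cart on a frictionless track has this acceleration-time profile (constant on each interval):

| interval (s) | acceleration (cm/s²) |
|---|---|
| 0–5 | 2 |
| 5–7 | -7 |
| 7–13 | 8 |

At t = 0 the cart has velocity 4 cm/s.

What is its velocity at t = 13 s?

Δv equals the area under the a-t graph; then v = v₀ + Δv.
0–5 s: 2 × 5 = 10 cm/s
5–7 s: -7 × 2 = -14 cm/s
7–13 s: 8 × 6 = 48 cm/s
Δv = 44 cm/s, so v(13) = 4 + (44) = 48 cm/s.

48 cm/s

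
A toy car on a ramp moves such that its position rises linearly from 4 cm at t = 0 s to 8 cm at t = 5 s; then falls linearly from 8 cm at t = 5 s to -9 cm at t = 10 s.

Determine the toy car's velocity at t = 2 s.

0.8 cm/s

Velocity is the slope of the x-t graph on 0–5 s: (8 − 4)/(5 − 0) = 0.8 cm/s.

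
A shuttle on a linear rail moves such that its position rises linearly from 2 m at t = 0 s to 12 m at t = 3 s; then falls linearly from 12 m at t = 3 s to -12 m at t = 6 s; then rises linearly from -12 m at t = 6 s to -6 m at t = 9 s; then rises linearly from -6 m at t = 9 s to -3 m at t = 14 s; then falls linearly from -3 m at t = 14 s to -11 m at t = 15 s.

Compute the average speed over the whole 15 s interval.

Average speed = (total path length)/(elapsed time); on a piecewise-linear x-t graph the path length is Σ|Δx|.
0–3 s: |Δx| = |12 − 2| = 10 m
3–6 s: |Δx| = |-12 − 12| = 24 m
6–9 s: |Δx| = |-6 − -12| = 6 m
9–14 s: |Δx| = |-3 − -6| = 3 m
14–15 s: |Δx| = |-11 − -3| = 8 m
Total path = 51 m; average speed = 51/15 = 3.4 m/s.

3.4 m/s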